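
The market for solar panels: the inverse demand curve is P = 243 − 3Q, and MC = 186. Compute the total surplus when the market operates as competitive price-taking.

Under competition P = MC = 186, so Q = (243 − 186)/3 = 19.
CS = ½·(243 − 186)·19 = 541.5; PS = (186 − 186)·19 = 0; TS = 541.5.

TS = 541.5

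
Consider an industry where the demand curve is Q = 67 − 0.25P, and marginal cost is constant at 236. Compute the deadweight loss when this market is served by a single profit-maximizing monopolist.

DWL = 32

Inverting demand: P = 268 − 4Q.
Under competition P = MC = 236, so Q = (268 − 236)/4 = 8.
A monopolist chooses Q where MR = MC. MR = 268 − 8Q; setting this equal to 236 gives Q = 4 and P = 252.
DWL is the triangle between Q = 4 and Q = 8: ½·(8 − 4)·(252 − 236) = 32.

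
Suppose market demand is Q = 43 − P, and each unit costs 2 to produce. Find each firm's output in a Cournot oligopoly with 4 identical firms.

Inverting demand: P = 43 − Q.
In a 4-firm Cournot equilibrium, symmetry and the first-order condition give q = (43 − 2)/(5) = 8.2. So Q = 32.8 and P = 10.2.

q_i = 8.2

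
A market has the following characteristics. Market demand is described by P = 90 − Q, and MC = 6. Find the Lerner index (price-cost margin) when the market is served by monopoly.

Lerner index = 0.875

The monopolist equates marginal revenue to marginal cost: 90 − 2Q = 6, so Q = 42. From demand, P = 48.
Lerner index = (P − MC)/P = (48 − 6)/48 = 0.875.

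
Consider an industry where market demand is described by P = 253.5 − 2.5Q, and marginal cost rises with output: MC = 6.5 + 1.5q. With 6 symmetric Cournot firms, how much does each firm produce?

q_i = 13

With 6 symmetric Cournot firms, each firm's FOC gives 253.5 − 17.5q = 6.5 + 1.5q, so q = 13, Q = 6·13 = 78, and P = 58.5.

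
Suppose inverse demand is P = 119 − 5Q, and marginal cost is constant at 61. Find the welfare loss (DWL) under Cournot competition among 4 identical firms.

DWL = 13.456

Competitive firms price at marginal cost: P = 61, giving Q = 11.6.
With 4 symmetric Cournot firms, each firm's FOC gives 119 − 25q = 61, so q = 2.32, Q = 4·2.32 = 9.28, and P = 72.6.
DWL is the triangle between Q = 9.28 and Q = 11.6: ½·(11.6 − 9.28)·(72.6 − 61) = 13.456.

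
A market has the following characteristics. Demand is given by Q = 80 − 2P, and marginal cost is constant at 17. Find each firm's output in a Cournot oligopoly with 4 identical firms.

q_i = 9.2

Inverting demand: P = 40 − 0.5Q.
With 4 symmetric Cournot firms, each firm's FOC gives 40 − 2.5q = 17, so q = 9.2, Q = 4·9.2 = 36.8, and P = 21.6.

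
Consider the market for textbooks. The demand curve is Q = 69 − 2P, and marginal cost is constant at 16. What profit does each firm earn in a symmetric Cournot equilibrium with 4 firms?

Inverting demand: P = 34.5 − 0.5Q.
With 4 symmetric Cournot firms, each firm's FOC gives 34.5 − 2.5q = 16, so q = 7.4, Q = 4·7.4 = 29.6, and P = 19.7.
Each firm's profit = (19.7 − 16)·7.4 = 27.38.

π_i = 27.38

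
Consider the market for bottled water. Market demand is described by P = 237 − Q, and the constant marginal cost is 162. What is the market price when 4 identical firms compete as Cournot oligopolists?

P = 177

Cournot with 4 identical firms: the symmetric best-response condition is 237 − 5q = 162. Each firm produces q = 15, total output Q = 60, price P = 177.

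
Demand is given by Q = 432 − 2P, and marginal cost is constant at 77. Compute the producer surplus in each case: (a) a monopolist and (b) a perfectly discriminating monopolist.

Monopoly: PS = 9660.5; Perfect PD: PS = 19321

Inverting demand: P = 216 − 0.5Q.
A monopolist chooses Q where MR = MC. MR = 216 − Q; setting this equal to 77 gives Q = 139 and P = 146.5.
PS = (146.5 − 77)·139 = 9660.5.
Under first-degree price discrimination the firm charges each unit its demand price and produces up to where P = MC, i.e. Q = 278. Consumer surplus is zero; producer surplus equals total surplus.
PS = ½·(216 − 77)·278 = 19321.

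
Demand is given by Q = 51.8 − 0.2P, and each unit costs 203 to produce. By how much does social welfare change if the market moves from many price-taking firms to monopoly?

TS falls by 78.4

Inverting demand: P = 259 − 5Q.
Competitive firms price at marginal cost: P = 203, giving Q = 11.2.
CS = ½·(259 − 203)·11.2 = 313.6; PS = (203 − 203)·11.2 = 0; TS = 313.6.
Monopoly sets MR = MC: 259 − 10Q = 203 ⇒ Q = 5.6, P = 259 − 5·5.6 = 231.
CS = ½·(259 − 231)·5.6 = 78.4; PS = (231 − 203)·5.6 = 156.8; TS = 235.2.
Change in social welfare: 235.2 − 313.6 = −78.4.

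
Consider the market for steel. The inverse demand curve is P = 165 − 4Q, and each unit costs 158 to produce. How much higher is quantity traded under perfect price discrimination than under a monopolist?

Q rises by 0.875

A monopolist chooses Q where MR = MC. MR = 165 − 8Q; setting this equal to 158 gives Q = 0.875 and P = 161.5.
Under first-degree price discrimination the firm charges each unit its demand price and produces up to where P = MC, i.e. Q = 1.75. Consumer surplus is zero; producer surplus equals total surplus.
Change in quantity traded: 1.75 − 0.875 = 0.875.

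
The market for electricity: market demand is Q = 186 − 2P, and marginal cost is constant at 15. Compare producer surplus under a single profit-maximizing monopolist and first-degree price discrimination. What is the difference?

PS rises by 3042

Inverting demand: P = 93 − 0.5Q.
The monopolist equates marginal revenue to marginal cost: 93 − Q = 15, so Q = 78. From demand, P = 54.
PS = (54 − 15)·78 = 3042.
Under first-degree price discrimination the firm charges each unit its demand price and produces up to where P = MC, i.e. Q = 156. Consumer surplus is zero; producer surplus equals total surplus.
PS = ½·(93 − 15)·156 = 6084.
Change in producer surplus: 6084 − 3042 = 3042.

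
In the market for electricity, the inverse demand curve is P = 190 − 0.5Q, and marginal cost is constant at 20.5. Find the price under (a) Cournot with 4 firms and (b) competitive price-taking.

Cournot: P = 54.4; Competition: P = 20.5

Cournot with 4 identical firms: the symmetric best-response condition is 190 − 2.5q = 20.5. Each firm produces q = 67.8, total output Q = 271.2, price P = 54.4.
Under competition P = MC = 20.5, so Q = (190 − 20.5)/0.5 = 339.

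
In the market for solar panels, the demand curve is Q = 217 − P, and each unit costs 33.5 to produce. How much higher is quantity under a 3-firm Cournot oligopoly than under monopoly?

Quantity rises by 45.875

Inverting demand: P = 217 − Q.
Monopoly sets MR = MC: 217 − 2Q = 33.5 ⇒ Q = 91.75, P = 217 − 91.75 = 125.25.
Cournot with 3 identical firms: the symmetric best-response condition is 217 − 4q = 33.5. Each firm produces q = 45.875, total output Q = 137.625, price P = 79.375.
Change in quantity: 137.625 − 91.75 = 45.875.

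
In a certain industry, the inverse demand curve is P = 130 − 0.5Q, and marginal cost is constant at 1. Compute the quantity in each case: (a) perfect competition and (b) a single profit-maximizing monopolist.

Competition: Q = 258; Monopoly: Q = 129

Competitive firms price at marginal cost: P = 1, giving Q = 258.
The monopolist equates marginal revenue to marginal cost: 130 − Q = 1, so Q = 129. From demand, P = 65.5.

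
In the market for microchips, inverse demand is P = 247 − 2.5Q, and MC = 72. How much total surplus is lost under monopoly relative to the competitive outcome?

Competitive firms price at marginal cost: P = 72, giving Q = 70.
The monopolist equates marginal revenue to marginal cost: 247 − 5Q = 72, so Q = 35. From demand, P = 159.5.
DWL is the triangle between Q = 35 and Q = 70: ½·(70 − 35)·(159.5 − 72) = 1531.25.

DWL = 1531.25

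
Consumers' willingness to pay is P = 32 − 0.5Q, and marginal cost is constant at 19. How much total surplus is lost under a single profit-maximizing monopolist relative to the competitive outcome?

Perfect competition: P = MC = 19, so 32 − 0.5Q = 19 and Q = 26.
The monopolist equates marginal revenue to marginal cost: 32 − Q = 19, so Q = 13. From demand, P = 25.5.
DWL is the triangle between Q = 13 and Q = 26: ½·(26 − 13)·(25.5 − 19) = 42.25.

DWL = 42.25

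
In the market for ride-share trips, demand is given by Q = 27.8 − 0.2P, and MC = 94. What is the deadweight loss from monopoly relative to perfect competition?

DWL = 50.625

Inverting demand: P = 139 − 5Q.
Under competition P = MC = 94, so Q = (139 − 94)/5 = 9.
The monopolist equates marginal revenue to marginal cost: 139 − 10Q = 94, so Q = 4.5. From demand, P = 116.5.
DWL is the triangle between Q = 4.5 and Q = 9: ½·(9 − 4.5)·(116.5 − 94) = 50.625.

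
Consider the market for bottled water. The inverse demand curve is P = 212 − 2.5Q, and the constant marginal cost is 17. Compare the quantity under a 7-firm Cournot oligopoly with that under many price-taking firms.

Cournot: Q = 68.25; Competition: Q = 78

In a 7-firm Cournot equilibrium, symmetry and the first-order condition give q = (212 − 17)/(20) = 9.75. So Q = 68.25 and P = 41.375.
Perfect competition: P = MC = 17, so 212 − 2.5Q = 17 and Q = 78.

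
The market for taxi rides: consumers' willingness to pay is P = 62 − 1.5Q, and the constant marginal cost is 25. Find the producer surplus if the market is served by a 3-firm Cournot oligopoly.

Cournot with 3 identical firms: the symmetric best-response condition is 62 − 6q = 25. Each firm produces q = 37/6, total output Q = 18.5, price P = 34.25.
PS = (34.25 − 25)·18.5 = 171.125.

PS = 171.125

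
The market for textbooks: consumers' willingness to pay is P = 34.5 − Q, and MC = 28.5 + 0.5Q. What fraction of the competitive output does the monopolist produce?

Q_m/Q_c = 0.6

A monopolist chooses Q where MR = MC. MR = 34.5 − 2Q; setting this equal to 28.5 + 0.5Q gives Q = 2.4 and P = 32.1.
Under competition P = MC: 34.5 − Q = 28.5 + 0.5Q ⇒ Q = 4, P = 30.5.
Ratio Q_m/Q_c = 2.4/4 = 0.6.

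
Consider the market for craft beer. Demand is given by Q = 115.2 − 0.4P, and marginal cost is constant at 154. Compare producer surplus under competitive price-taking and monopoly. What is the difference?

PS rises by 1795.6

Inverting demand: P = 288 − 2.5Q.
Competitive firms price at marginal cost: P = 154, giving Q = 53.6.
PS = (154 − 154)·53.6 = 0.
Monopoly sets MR = MC: 288 − 5Q = 154 ⇒ Q = 26.8, P = 288 − 2.5·26.8 = 221.
PS = (221 − 154)·26.8 = 1795.6.
Change in producer surplus: 1795.6 − 0 = 1795.6.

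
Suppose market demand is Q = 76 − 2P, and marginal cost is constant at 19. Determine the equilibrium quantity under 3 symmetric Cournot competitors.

Q = 28.5

Inverting demand: P = 38 − 0.5Q.
In a 3-firm Cournot equilibrium, symmetry and the first-order condition give q = (38 − 19)/(2) = 9.5. So Q = 28.5 and P = 23.75.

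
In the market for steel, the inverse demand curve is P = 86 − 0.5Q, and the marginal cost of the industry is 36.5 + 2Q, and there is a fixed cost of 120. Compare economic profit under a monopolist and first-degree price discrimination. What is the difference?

π rises by 81.675

The monopolist equates marginal revenue to marginal cost: 86 − Q = 36.5 + 2Q, so Q = 16.5. From demand, P = 77.75.
Profit = 77.75·16.5 − (36.5·16.5 + ½·2·16.5²) − 120 = 288.375.
With perfect price discrimination, output is the efficient level Q = 19.8 (where demand meets MC), but every buyer pays their willingness to pay: CS = 0 and PS = total surplus.
PS equals the full surplus area, 490.05. Profit = 490.05 − 120 = 370.05.
Change in economic profit: 370.05 − 288.375 = 81.675.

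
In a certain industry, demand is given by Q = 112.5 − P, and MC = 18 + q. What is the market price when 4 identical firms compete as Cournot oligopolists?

P = 49.5

Inverting demand: P = 112.5 − Q.
In a 4-firm Cournot equilibrium, symmetry and the first-order condition give q = (112.5 − 18)/(6) = 15.75. So Q = 63 and P = 49.5.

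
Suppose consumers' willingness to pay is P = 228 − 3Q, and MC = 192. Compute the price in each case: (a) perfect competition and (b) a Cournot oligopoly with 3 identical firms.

Competition: P = 192; Cournot: P = 201

Perfect competition: P = MC = 192, so 228 − 3Q = 192 and Q = 12.
Cournot with 3 identical firms: the symmetric best-response condition is 228 − 12q = 192. Each firm produces q = 3, total output Q = 9, price P = 201.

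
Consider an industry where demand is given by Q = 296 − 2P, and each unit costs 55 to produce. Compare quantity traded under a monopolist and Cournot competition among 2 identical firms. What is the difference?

Quantity traded rises by 31

Inverting demand: P = 148 − 0.5Q.
A monopolist chooses Q where MR = MC. MR = 148 − Q; setting this equal to 55 gives Q = 93 and P = 101.5.
Cournot with 2 identical firms: the symmetric best-response condition is 148 − 1.5q = 55. Each firm produces q = 62, total output Q = 124, price P = 86.
Change in quantity traded: 124 − 93 = 31.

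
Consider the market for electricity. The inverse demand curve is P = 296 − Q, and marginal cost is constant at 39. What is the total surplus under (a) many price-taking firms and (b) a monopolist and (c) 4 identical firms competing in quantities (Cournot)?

Perfect competition: P = MC = 39, so 296 − Q = 39 and Q = 257.
CS = ½·(296 − 39)·257 = 33024.5; PS = (39 − 39)·257 = 0; TS = 33024.5.
A monopolist chooses Q where MR = MC. MR = 296 − 2Q; setting this equal to 39 gives Q = 128.5 and P = 167.5.
CS = ½·(296 − 167.5)·128.5 = 8256.125; PS = (167.5 − 39)·128.5 = 16512.25; TS = 24768.375.
In a 4-firm Cournot equilibrium, symmetry and the first-order condition give q = (296 − 39)/(5) = 51.4. So Q = 205.6 and P = 90.4.
CS = ½·(296 − 90.4)·205.6 = 21135.68; PS = (90.4 − 39)·205.6 = 10567.84; TS = 31703.52.

Competition: TS = 33024.5; Monopoly: TS = 24768.375; Cournot: TS = 31703.52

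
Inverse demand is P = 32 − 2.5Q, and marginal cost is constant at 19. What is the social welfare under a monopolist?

TS = 25.35

The monopolist equates marginal revenue to marginal cost: 32 − 5Q = 19, so Q = 2.6. From demand, P = 25.5.
CS = ½·(32 − 25.5)·2.6 = 8.45; PS = (25.5 − 19)·2.6 = 16.9; TS = 25.35.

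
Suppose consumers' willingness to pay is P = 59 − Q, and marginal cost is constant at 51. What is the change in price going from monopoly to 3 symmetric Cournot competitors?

P falls by 2

The monopolist equates marginal revenue to marginal cost: 59 − 2Q = 51, so Q = 4. From demand, P = 55.
With 3 symmetric Cournot firms, each firm's FOC gives 59 − 4q = 51, so q = 2, Q = 3·2 = 6, and P = 53.
Change in price: 53 − 55 = −2.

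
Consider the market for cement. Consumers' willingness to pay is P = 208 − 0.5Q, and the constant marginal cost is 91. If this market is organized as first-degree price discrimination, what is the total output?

Q = 234

A perfectly discriminating monopolist sells every unit with P(Q) ≥ MC(Q), so output equals the competitive quantity Q = 234. Each buyer pays their reservation price, so CS = 0 and the firm captures all surplus.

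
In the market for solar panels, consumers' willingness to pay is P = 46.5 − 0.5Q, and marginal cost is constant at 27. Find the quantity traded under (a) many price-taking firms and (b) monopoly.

Under competition P = MC = 27, so Q = (46.5 − 27)/0.5 = 39.
Monopoly sets MR = MC: 46.5 − Q = 27 ⇒ Q = 19.5, P = 46.5 − 0.5·19.5 = 36.75.

Competition: Q = 39; Monopoly: Q = 19.5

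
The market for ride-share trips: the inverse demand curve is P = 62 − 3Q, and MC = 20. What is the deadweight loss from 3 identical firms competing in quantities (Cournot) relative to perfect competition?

Perfect competition: P = MC = 20, so 62 − 3Q = 20 and Q = 14.
With 3 symmetric Cournot firms, each firm's FOC gives 62 − 12q = 20, so q = 3.5, Q = 3·3.5 = 10.5, and P = 30.5.
DWL is the triangle between Q = 10.5 and Q = 14: ½·(14 − 10.5)·(30.5 − 20) = 18.375.

DWL = 18.375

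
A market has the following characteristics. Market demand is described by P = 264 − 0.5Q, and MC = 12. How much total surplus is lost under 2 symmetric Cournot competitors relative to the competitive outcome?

DWL = 7056

Competitive firms price at marginal cost: P = 12, giving Q = 504.
In a 2-firm Cournot equilibrium, symmetry and the first-order condition give q = (264 − 12)/(1.5) = 168. So Q = 336 and P = 96.
DWL is the triangle between Q = 336 and Q = 504: ½·(504 − 336)·(96 − 12) = 7056.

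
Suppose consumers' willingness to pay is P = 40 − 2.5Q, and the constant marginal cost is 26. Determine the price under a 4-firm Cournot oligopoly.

Cournot with 4 identical firms: the symmetric best-response condition is 40 − 12.5q = 26. Each firm produces q = 1.12, total output Q = 4.48, price P = 28.8.

P = 28.8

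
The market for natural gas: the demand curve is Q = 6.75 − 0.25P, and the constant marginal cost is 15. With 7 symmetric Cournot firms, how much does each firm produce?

Inverting demand: P = 27 − 4Q.
With 7 symmetric Cournot firms, each firm's FOC gives 27 − 32q = 15, so q = 0.375, Q = 7·0.375 = 2.625, and P = 16.5.

q_i = 0.375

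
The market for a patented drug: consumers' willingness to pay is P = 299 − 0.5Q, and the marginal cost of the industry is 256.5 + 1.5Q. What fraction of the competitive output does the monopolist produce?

Q_m/Q_c = 0.8

A monopolist chooses Q where MR = MC. MR = 299 − Q; setting this equal to 256.5 + 1.5Q gives Q = 17 and P = 290.5.
Under competition P = MC: 299 − 0.5Q = 256.5 + 1.5Q ⇒ Q = 21.25, P = 288.375.
Ratio Q_m/Q_c = 17/21.25 = 0.8.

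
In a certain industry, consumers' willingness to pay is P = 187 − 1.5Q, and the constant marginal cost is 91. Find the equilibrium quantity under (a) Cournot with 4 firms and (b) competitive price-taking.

With 4 symmetric Cournot firms, each firm's FOC gives 187 − 7.5q = 91, so q = 12.8, Q = 4·12.8 = 51.2, and P = 110.2.
Perfect competition: P = MC = 91, so 187 − 1.5Q = 91 and Q = 64.

Cournot: Q = 51.2; Competition: Q = 64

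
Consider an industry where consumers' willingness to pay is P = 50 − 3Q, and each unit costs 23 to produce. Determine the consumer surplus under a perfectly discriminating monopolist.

A perfectly discriminating monopolist sells every unit with P(Q) ≥ MC(Q), so output equals the competitive quantity Q = 9. Each buyer pays their reservation price, so CS = 0 and the firm captures all surplus.
CS = 0.

CS = 0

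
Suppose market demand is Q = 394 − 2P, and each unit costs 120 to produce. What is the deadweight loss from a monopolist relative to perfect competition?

DWL = 1482.25

Inverting demand: P = 197 − 0.5Q.
Under competition P = MC = 120, so Q = (197 − 120)/0.5 = 154.
A monopolist chooses Q where MR = MC. MR = 197 − Q; setting this equal to 120 gives Q = 77 and P = 158.5.
DWL is the triangle between Q = 77 and Q = 154: ½·(154 − 77)·(158.5 − 120) = 1482.25.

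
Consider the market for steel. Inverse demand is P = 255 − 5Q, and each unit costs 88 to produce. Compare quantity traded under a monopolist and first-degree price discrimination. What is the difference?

A monopolist chooses Q where MR = MC. MR = 255 − 10Q; setting this equal to 88 gives Q = 16.7 and P = 171.5.
A perfectly discriminating monopolist sells every unit with P(Q) ≥ MC(Q), so output equals the competitive quantity Q = 33.4. Each buyer pays their reservation price, so CS = 0 and the firm captures all surplus.
Change in quantity traded: 33.4 − 16.7 = 16.7.

Quantity traded rises by 16.7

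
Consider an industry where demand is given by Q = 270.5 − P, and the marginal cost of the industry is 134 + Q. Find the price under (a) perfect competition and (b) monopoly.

Inverting demand: P = 270.5 − Q.
Competitive equilibrium sets price equal to marginal cost: 270.5 − Q = 134 + Q, so Q = 68.25 and P = 202.25.
A monopolist chooses Q where MR = MC. MR = 270.5 − 2Q; setting this equal to 134 + Q gives Q = 45.5 and P = 225.

Competition: P = 202.25; Monopoly: P = 225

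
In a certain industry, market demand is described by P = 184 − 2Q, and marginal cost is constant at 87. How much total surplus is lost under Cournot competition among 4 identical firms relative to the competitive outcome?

DWL = 94.09

Under competition P = MC = 87, so Q = (184 − 87)/2 = 48.5.
Cournot with 4 identical firms: the symmetric best-response condition is 184 − 10q = 87. Each firm produces q = 9.7, total output Q = 38.8, price P = 106.4.
DWL is the triangle between Q = 38.8 and Q = 48.5: ½·(48.5 − 38.8)·(106.4 − 87) = 94.09.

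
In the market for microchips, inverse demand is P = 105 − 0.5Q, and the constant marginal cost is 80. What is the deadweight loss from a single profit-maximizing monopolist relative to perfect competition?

Under competition P = MC = 80, so Q = (105 − 80)/0.5 = 50.
The monopolist equates marginal revenue to marginal cost: 105 − Q = 80, so Q = 25. From demand, P = 92.5.
DWL is the triangle between Q = 25 and Q = 50: ½·(50 − 25)·(92.5 − 80) = 156.25.

DWL = 156.25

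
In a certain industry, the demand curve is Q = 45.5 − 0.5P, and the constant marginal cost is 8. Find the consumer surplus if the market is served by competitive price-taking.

Inverting demand: P = 91 − 2Q.
Perfect competition: P = MC = 8, so 91 − 2Q = 8 and Q = 41.5.
CS = ½·(91 − 8)·41.5 = 1722.25.

CS = 1722.25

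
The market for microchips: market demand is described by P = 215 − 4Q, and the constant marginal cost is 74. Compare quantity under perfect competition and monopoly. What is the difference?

Perfect competition: P = MC = 74, so 215 − 4Q = 74 and Q = 35.25.
Monopoly sets MR = MC: 215 − 8Q = 74 ⇒ Q = 17.625, P = 215 − 4·17.625 = 144.5.
Change in quantity: 17.625 − 35.25 = −17.625.

Q falls by 17.625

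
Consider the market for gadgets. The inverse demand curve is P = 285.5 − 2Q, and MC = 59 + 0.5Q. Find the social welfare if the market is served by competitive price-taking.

TS = 10260.45

Under competition P = MC: 285.5 − 2Q = 59 + 0.5Q ⇒ Q = 90.6, P = 104.3.
CS = ½·(285.5 − 104.3)·90.6 = 8208.36; PS = (104.3·90.6 − 59·90.6 − ½·0.5·90.6²) = 2052.09; TS = 10260.45.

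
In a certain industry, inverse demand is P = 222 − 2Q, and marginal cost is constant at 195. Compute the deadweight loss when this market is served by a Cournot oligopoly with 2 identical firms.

DWL = 20.25

Under competition P = MC = 195, so Q = (222 − 195)/2 = 13.5.
Cournot with 2 identical firms: the symmetric best-response condition is 222 − 6q = 195. Each firm produces q = 4.5, total output Q = 9, price P = 204.
DWL is the triangle between Q = 9 and Q = 13.5: ½·(13.5 − 9)·(204 − 195) = 20.25.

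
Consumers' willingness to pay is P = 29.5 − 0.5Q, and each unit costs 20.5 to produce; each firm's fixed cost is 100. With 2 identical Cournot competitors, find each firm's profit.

π_i = −82

In a 2-firm Cournot equilibrium, symmetry and the first-order condition give q = (29.5 − 20.5)/(1.5) = 6. So Q = 12 and P = 23.5.
Each firm's profit = (23.5 − 20.5)·6 − 100 = −82.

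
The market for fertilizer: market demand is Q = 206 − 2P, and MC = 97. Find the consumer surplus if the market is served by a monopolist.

Inverting demand: P = 103 − 0.5Q.
A monopolist chooses Q where MR = MC. MR = 103 − Q; setting this equal to 97 gives Q = 6 and P = 100.
CS = ½·(103 − 100)·6 = 9.

CS = 9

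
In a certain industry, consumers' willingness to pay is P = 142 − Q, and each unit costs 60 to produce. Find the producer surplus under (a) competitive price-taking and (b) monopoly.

Competitive firms price at marginal cost: P = 60, giving Q = 82.
PS = (60 − 60)·82 = 0.
The monopolist equates marginal revenue to marginal cost: 142 − 2Q = 60, so Q = 41. From demand, P = 101.
PS = (101 − 60)·41 = 1681.

Competition: PS = 0; Monopoly: PS = 1681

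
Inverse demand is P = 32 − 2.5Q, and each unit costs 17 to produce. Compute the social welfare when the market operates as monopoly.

A monopolist chooses Q where MR = MC. MR = 32 − 5Q; setting this equal to 17 gives Q = 3 and P = 24.5.
CS = ½·(32 − 24.5)·3 = 11.25; PS = (24.5 − 17)·3 = 22.5; TS = 33.75.

TS = 33.75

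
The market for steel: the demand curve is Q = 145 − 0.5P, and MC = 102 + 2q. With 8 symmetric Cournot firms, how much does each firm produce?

Inverting demand: P = 290 − 2Q.
With 8 symmetric Cournot firms, each firm's FOC gives 290 − 18q = 102 + 2q, so q = 9.4, Q = 8·9.4 = 75.2, and P = 139.6.

q_i = 9.4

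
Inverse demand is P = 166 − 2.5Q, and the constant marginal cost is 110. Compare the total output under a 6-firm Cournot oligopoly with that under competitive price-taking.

Cournot: Q = 19.2; Competition: Q = 22.4

In a 6-firm Cournot equilibrium, symmetry and the first-order condition give q = (166 − 110)/(17.5) = 3.2. So Q = 19.2 and P = 118.
Competitive firms price at marginal cost: P = 110, giving Q = 22.4.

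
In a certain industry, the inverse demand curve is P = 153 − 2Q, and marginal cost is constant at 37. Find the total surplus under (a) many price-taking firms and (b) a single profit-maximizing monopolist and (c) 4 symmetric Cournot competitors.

Under competition P = MC = 37, so Q = (153 − 37)/2 = 58.
CS = ½·(153 − 37)·58 = 3364; PS = (37 − 37)·58 = 0; TS = 3364.
Monopoly sets MR = MC: 153 − 4Q = 37 ⇒ Q = 29, P = 153 − 2·29 = 95.
CS = ½·(153 − 95)·29 = 841; PS = (95 − 37)·29 = 1682; TS = 2523.
Cournot with 4 identical firms: the symmetric best-response condition is 153 − 10q = 37. Each firm produces q = 11.6, total output Q = 46.4, price P = 60.2.
CS = ½·(153 − 60.2)·46.4 = 2152.96; PS = (60.2 − 37)·46.4 = 1076.48; TS = 3229.44.

Competition: TS = 3364; Monopoly: TS = 2523; Cournot: TS = 3229.44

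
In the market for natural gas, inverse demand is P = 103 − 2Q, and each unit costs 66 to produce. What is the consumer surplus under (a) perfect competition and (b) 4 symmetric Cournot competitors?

Under competition P = MC = 66, so Q = (103 − 66)/2 = 18.5.
CS = ½·(103 − 66)·18.5 = 342.25.
Cournot with 4 identical firms: the symmetric best-response condition is 103 − 10q = 66. Each firm produces q = 3.7, total output Q = 14.8, price P = 73.4.
CS = ½·(103 − 73.4)·14.8 = 219.04.

Competition: CS = 342.25; Cournot: CS = 219.04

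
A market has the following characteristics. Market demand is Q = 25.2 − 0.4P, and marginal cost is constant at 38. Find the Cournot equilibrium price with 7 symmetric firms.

P = 41.125

Inverting demand: P = 63 − 2.5Q.
In a 7-firm Cournot equilibrium, symmetry and the first-order condition give q = (63 − 38)/(20) = 1.25. So Q = 8.75 and P = 41.125.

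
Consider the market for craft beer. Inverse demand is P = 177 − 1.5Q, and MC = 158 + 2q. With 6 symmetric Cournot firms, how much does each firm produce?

q_i = 1.52

With 6 symmetric Cournot firms, each firm's FOC gives 177 − 10.5q = 158 + 2q, so q = 1.52, Q = 6·1.52 = 9.12, and P = 163.32.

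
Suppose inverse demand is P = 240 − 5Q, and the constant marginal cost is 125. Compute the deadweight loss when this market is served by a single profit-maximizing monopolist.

DWL = 330.625

Competitive firms price at marginal cost: P = 125, giving Q = 23.
A monopolist chooses Q where MR = MC. MR = 240 − 10Q; setting this equal to 125 gives Q = 11.5 and P = 182.5.
DWL is the triangle between Q = 11.5 and Q = 23: ½·(23 − 11.5)·(182.5 − 125) = 330.625.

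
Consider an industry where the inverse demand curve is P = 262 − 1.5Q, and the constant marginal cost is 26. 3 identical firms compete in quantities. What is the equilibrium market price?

P = 85

Cournot with 3 identical firms: the symmetric best-response condition is 262 − 6q = 26. Each firm produces q = 118/3, total output Q = 118, price P = 85.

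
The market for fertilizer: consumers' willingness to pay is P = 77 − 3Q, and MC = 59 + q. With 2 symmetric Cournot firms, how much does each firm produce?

q_i = 1.8

In a 2-firm Cournot equilibrium, symmetry and the first-order condition give q = (77 − 59)/(10) = 1.8. So Q = 3.6 and P = 66.2.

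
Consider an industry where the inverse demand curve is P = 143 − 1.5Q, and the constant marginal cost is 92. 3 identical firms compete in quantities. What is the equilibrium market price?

P = 104.75

Cournot with 3 identical firms: the symmetric best-response condition is 143 − 6q = 92. Each firm produces q = 8.5, total output Q = 25.5, price P = 104.75.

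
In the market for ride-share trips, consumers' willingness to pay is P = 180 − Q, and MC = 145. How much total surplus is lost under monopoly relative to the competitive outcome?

Competitive firms price at marginal cost: P = 145, giving Q = 35.
A monopolist chooses Q where MR = MC. MR = 180 − 2Q; setting this equal to 145 gives Q = 17.5 and P = 162.5.
DWL is the triangle between Q = 17.5 and Q = 35: ½·(35 − 17.5)·(162.5 − 145) = 153.125.

DWL = 153.125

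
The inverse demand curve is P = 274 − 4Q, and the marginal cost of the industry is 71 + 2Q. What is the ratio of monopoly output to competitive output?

Q_m/Q_c = 0.6

A monopolist chooses Q where MR = MC. MR = 274 − 8Q; setting this equal to 71 + 2Q gives Q = 20.3 and P = 192.8.
Competitive equilibrium sets price equal to marginal cost: 274 − 4Q = 71 + 2Q, so Q = 203/6 and P = 416/3.
Ratio Q_m/Q_c = 20.3/(203/6) = 0.6.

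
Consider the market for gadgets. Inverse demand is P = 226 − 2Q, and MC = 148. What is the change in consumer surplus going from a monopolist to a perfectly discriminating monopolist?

The monopolist equates marginal revenue to marginal cost: 226 − 4Q = 148, so Q = 19.5. From demand, P = 187.
CS = ½·(226 − 187)·19.5 = 380.25.
Under first-degree price discrimination the firm charges each unit its demand price and produces up to where P = MC, i.e. Q = 39. Consumer surplus is zero; producer surplus equals total surplus.
CS = 0.
Change in consumer surplus: 0 − 380.25 = −380.25.

Consumer surplus falls by 380.25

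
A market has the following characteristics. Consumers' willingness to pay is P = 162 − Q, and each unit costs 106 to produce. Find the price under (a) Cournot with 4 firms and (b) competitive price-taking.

In a 4-firm Cournot equilibrium, symmetry and the first-order condition give q = (162 − 106)/(5) = 11.2. So Q = 44.8 and P = 117.2.
Competitive firms price at marginal cost: P = 106, giving Q = 56.

Cournot: P = 117.2; Competition: P = 106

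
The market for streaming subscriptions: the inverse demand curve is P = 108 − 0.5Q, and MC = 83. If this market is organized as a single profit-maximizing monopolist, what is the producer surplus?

PS = 312.5

A monopolist chooses Q where MR = MC. MR = 108 − Q; setting this equal to 83 gives Q = 25 and P = 95.5.
PS = (95.5 − 83)·25 = 312.5.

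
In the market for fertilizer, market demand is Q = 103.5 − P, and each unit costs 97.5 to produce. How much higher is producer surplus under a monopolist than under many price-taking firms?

PS rises by 9

Inverting demand: P = 103.5 − Q.
Under competition P = MC = 97.5, so Q = (103.5 − 97.5)/1 = 6.
PS = (97.5 − 97.5)·6 = 0.
A monopolist chooses Q where MR = MC. MR = 103.5 − 2Q; setting this equal to 97.5 gives Q = 3 and P = 100.5.
PS = (100.5 − 97.5)·3 = 9.
Change in producer surplus: 9 − 0 = 9.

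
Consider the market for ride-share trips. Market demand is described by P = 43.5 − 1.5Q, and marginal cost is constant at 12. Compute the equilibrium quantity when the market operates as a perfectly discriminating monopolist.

Under first-degree price discrimination the firm charges each unit its demand price and produces up to where P = MC, i.e. Q = 21. Consumer surplus is zero; producer surplus equals total surplus.

Q = 21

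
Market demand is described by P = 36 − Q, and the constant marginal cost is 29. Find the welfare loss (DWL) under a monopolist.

DWL = 6.125

Under competition P = MC = 29, so Q = (36 − 29)/1 = 7.
The monopolist equates marginal revenue to marginal cost: 36 − 2Q = 29, so Q = 3.5. From demand, P = 32.5.
DWL is the triangle between Q = 3.5 and Q = 7: ½·(7 − 3.5)·(32.5 − 29) = 6.125.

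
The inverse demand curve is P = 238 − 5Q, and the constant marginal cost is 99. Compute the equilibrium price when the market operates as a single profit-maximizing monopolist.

A monopolist chooses Q where MR = MC. MR = 238 − 10Q; setting this equal to 99 gives Q = 13.9 and P = 168.5.

P = 168.5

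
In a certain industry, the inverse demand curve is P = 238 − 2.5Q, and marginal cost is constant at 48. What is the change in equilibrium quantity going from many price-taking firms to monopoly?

Under competition P = MC = 48, so Q = (238 − 48)/2.5 = 76.
The monopolist equates marginal revenue to marginal cost: 238 − 5Q = 48, so Q = 38. From demand, P = 143.
Change in equilibrium quantity: 38 − 76 = −38.

Q falls by 38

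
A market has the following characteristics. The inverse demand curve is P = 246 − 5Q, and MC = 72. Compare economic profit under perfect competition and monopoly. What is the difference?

Economic profit rises by 1513.8

Competitive firms price at marginal cost: P = 72, giving Q = 34.8.
Profit = (72 − 72)·34.8 = 0.
The monopolist equates marginal revenue to marginal cost: 246 − 10Q = 72, so Q = 17.4. From demand, P = 159.
Profit = (159 − 72)·17.4 = 1513.8.
Change in economic profit: 1513.8 − 0 = 1513.8.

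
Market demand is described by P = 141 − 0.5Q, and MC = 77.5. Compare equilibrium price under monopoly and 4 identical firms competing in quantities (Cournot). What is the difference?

The monopolist equates marginal revenue to marginal cost: 141 − Q = 77.5, so Q = 63.5. From demand, P = 109.25.
In a 4-firm Cournot equilibrium, symmetry and the first-order condition give q = (141 − 77.5)/(2.5) = 25.4. So Q = 101.6 and P = 90.2.
Change in equilibrium price: 90.2 − 109.25 = −19.05.

P falls by 19.05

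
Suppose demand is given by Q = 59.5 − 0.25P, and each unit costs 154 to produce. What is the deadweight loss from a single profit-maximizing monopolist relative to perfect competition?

DWL = 220.5

Inverting demand: P = 238 − 4Q.
Competitive firms price at marginal cost: P = 154, giving Q = 21.
Monopoly sets MR = MC: 238 − 8Q = 154 ⇒ Q = 10.5, P = 238 − 4·10.5 = 196.
DWL is the triangle between Q = 10.5 and Q = 21: ½·(21 − 10.5)·(196 − 154) = 220.5.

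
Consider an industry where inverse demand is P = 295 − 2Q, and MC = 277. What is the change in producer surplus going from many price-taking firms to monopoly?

PS rises by 40.5

Under competition P = MC = 277, so Q = (295 − 277)/2 = 9.
PS = (277 − 277)·9 = 0.
Monopoly sets MR = MC: 295 − 4Q = 277 ⇒ Q = 4.5, P = 295 − 2·4.5 = 286.
PS = (286 − 277)·4.5 = 40.5.
Change in producer surplus: 40.5 − 0 = 40.5.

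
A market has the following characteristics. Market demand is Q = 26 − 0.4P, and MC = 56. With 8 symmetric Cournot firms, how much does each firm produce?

q_i = 0.4

Inverting demand: P = 65 − 2.5Q.
In a 8-firm Cournot equilibrium, symmetry and the first-order condition give q = (65 − 56)/(22.5) = 0.4. So Q = 3.2 and P = 57.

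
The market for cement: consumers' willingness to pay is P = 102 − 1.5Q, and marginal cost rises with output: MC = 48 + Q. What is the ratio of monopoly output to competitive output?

A monopolist chooses Q where MR = MC. MR = 102 − 3Q; setting this equal to 48 + Q gives Q = 13.5 and P = 81.75.
Under competition P = MC: 102 − 1.5Q = 48 + Q ⇒ Q = 21.6, P = 69.6.
Ratio Q_m/Q_c = 13.5/21.6 = 0.625.

Q_m/Q_c = 0.625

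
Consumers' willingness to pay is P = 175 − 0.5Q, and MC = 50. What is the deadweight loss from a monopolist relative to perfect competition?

DWL = 3906.25

Competitive firms price at marginal cost: P = 50, giving Q = 250.
Monopoly sets MR = MC: 175 − Q = 50 ⇒ Q = 125, P = 175 − 0.5·125 = 112.5.
DWL is the triangle between Q = 125 and Q = 250: ½·(250 − 125)·(112.5 − 50) = 3906.25.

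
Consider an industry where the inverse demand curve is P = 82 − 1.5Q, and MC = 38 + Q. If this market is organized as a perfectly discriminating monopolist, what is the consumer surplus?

CS = 0

With perfect price discrimination, output is the efficient level Q = 17.6 (where demand meets MC), but every buyer pays their willingness to pay: CS = 0 and PS = total surplus.
CS = 0.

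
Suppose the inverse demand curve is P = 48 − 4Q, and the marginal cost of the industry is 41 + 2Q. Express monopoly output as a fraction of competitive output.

Monopoly sets MR = MC: 48 − 8Q = 41 + 2Q ⇒ Q = 0.7, P = 48 − 4·0.7 = 45.2.
Under competition P = MC: 48 − 4Q = 41 + 2Q ⇒ Q = 7/6, P = 130/3.
Ratio Q_m/Q_c = 0.7/(7/6) = 0.6.

Q_m/Q_c = 0.6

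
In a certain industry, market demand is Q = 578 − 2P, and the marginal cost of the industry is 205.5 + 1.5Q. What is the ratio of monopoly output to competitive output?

Q_m/Q_c = 0.8

Inverting demand: P = 289 − 0.5Q.
Monopoly sets MR = MC: 289 − Q = 205.5 + 1.5Q ⇒ Q = 33.4, P = 289 − 0.5·33.4 = 272.3.
Under competition P = MC: 289 − 0.5Q = 205.5 + 1.5Q ⇒ Q = 41.75, P = 268.125.
Ratio Q_m/Q_c = 33.4/41.75 = 0.8.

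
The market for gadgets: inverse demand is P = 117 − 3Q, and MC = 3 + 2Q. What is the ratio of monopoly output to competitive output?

Monopoly sets MR = MC: 117 − 6Q = 3 + 2Q ⇒ Q = 14.25, P = 117 − 3·14.25 = 74.25.
Under competition P = MC: 117 − 3Q = 3 + 2Q ⇒ Q = 22.8, P = 48.6.
Ratio Q_m/Q_c = 14.25/22.8 = 0.625.

Q_m/Q_c = 0.625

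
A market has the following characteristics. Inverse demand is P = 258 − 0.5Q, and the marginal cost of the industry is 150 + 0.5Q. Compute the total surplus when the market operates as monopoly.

TS = 5184

Monopoly sets MR = MC: 258 − Q = 150 + 0.5Q ⇒ Q = 72, P = 258 − 0.5·72 = 222.
CS = ½·(258 − 222)·72 = 1296; PS = (222·72 − 150·72 − ½·0.5·72²) = 3888; TS = 5184.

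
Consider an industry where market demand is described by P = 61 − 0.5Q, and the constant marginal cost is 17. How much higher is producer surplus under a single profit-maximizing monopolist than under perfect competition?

PS rises by 968

Perfect competition: P = MC = 17, so 61 − 0.5Q = 17 and Q = 88.
PS = (17 − 17)·88 = 0.
Monopoly sets MR = MC: 61 − Q = 17 ⇒ Q = 44, P = 61 − 0.5·44 = 39.
PS = (39 − 17)·44 = 968.
Change in producer surplus: 968 − 0 = 968.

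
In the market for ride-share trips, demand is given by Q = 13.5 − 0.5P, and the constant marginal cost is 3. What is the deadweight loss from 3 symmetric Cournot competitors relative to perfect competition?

DWL = 9

Inverting demand: P = 27 − 2Q.
Competitive firms price at marginal cost: P = 3, giving Q = 12.
In a 3-firm Cournot equilibrium, symmetry and the first-order condition give q = (27 − 3)/(8) = 3. So Q = 9 and P = 9.
DWL is the triangle between Q = 9 and Q = 12: ½·(12 − 9)·(9 − 3) = 9.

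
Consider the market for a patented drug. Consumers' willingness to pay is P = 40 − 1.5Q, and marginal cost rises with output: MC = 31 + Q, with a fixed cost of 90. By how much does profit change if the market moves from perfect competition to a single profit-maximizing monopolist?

Under competition P = MC: 40 − 1.5Q = 31 + Q ⇒ Q = 3.6, P = 34.6.
Profit = 34.6·3.6 − (31·3.6 + ½·1·3.6²) − 90 = −83.52.
A monopolist chooses Q where MR = MC. MR = 40 − 3Q; setting this equal to 31 + Q gives Q = 2.25 and P = 36.625.
Profit = 36.625·2.25 − (31·2.25 + ½·1·2.25²) − 90 = −79.875.
Change in profit: −79.875 − −83.52 = 3.645.

π rises by 3.645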